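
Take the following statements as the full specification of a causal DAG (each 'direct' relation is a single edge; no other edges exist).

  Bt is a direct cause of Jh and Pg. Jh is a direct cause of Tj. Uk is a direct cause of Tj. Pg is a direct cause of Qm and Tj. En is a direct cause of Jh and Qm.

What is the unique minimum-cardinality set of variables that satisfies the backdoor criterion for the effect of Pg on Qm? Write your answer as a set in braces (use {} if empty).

{}

Variables eligible for adjustment (non-descendants of Pg, excluding Pg and Qm): {Bt, En, Jh, Uk}.
Backdoor paths from Pg to Qm:
  P1: Pg <- Bt -> Jh <- En -> Qm
Each backdoor path contains an unconditioned collider, so every path is already blocked with the empty conditioning set:
  P1: blocked at collider Jh (neither it nor any descendant is in the conditioning set).
The empty set is therefore the unique smallest valid set.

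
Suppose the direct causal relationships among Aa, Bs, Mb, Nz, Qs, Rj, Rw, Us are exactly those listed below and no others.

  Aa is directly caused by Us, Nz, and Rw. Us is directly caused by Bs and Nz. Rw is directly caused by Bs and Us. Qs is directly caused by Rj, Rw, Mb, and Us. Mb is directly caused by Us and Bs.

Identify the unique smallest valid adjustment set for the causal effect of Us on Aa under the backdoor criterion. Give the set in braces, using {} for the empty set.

Variables eligible for adjustment (non-descendants of Us, excluding Us and Aa): {Bs, Nz, Rj}.
Backdoor paths from Us to Aa:
  P1: Us <- Nz -> Aa
  P2: Us <- Bs -> Mb -> Qs <- Rw -> Aa
  P3: Us <- Bs -> Rw -> Aa
The empty set is not sufficient: P1 (Us <- Nz -> Aa) has no collider blocking it and no conditioned non-collider, so it is open.
Try {Bs, Nz}:
  P1: blocked at fork node Nz ∈ conditioning set.
  P2: blocked at fork node Bs ∈ conditioning set.
  P3: blocked at fork node Bs ∈ conditioning set.
{Bs, Nz} contains no descendant of Us and blocks every backdoor path.
Every element of {Bs, Nz} is needed (dropping Bs leaves P3 open; dropping Nz leaves P1 open), so no proper subset is valid.
Among all size-2 subsets of the eligible variables, only {Bs, Nz} blocks every backdoor path, so it is the unique smallest valid adjustment set.

{Bs, Nz}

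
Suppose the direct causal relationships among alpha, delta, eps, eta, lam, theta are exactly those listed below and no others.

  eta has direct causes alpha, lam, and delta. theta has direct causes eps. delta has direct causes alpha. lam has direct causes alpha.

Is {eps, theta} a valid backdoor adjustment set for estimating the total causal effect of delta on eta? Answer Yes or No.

Backdoor paths from delta to eta (paths whose first edge points into delta):
  P1: delta <- alpha -> lam -> eta
  P2: delta <- alpha -> eta
Condition 1 (no descendant of delta in the set): holds — descendants of delta are {eta}; none are in {eps, theta}.
Condition 2 (every backdoor path blocked by {eps, theta}):
  P1: open — no interior node is in the conditioning set.
  P2: open — no interior node is in the conditioning set.
{eps, theta} does not satisfy the backdoor criterion.

No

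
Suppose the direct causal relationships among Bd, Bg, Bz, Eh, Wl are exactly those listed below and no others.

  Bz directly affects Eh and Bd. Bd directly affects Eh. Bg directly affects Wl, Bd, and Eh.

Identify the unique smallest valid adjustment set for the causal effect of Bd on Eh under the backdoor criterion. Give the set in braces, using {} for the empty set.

Variables eligible for adjustment (non-descendants of Bd, excluding Bd and Eh): {Bg, Bz, Wl}.
Backdoor paths from Bd to Eh:
  P1: Bd <- Bg -> Eh
  P2: Bd <- Bz -> Eh
The empty set is not sufficient: P1 (Bd <- Bg -> Eh) has no collider blocking it and no conditioned non-collider, so it is open.
Try {Bg, Bz}:
  P1: blocked at fork node Bg ∈ conditioning set.
  P2: blocked at fork node Bz ∈ conditioning set.
{Bg, Bz} contains no descendant of Bd and blocks every backdoor path.
Every element of {Bg, Bz} is needed (dropping Bg leaves P1 open; dropping Bz leaves P2 open), so no proper subset is valid.
Among all size-2 subsets of the eligible variables, only {Bg, Bz} blocks every backdoor path, so it is the unique smallest valid adjustment set.

{Bg, Bz}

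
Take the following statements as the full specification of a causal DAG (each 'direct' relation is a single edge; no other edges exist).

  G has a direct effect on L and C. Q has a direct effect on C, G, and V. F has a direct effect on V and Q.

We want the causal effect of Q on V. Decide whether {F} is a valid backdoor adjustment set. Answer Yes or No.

Yes

Backdoor paths from Q to V (paths whose first edge points into Q):
  P1: Q <- F -> V
Condition 1 (no descendant of Q in the set): holds — descendants of Q are {C, G, L, V}; none are in {F}.
Condition 2 (every backdoor path blocked by {F}):
  P1: blocked at fork node F ∈ conditioning set.
{F} satisfies the backdoor criterion.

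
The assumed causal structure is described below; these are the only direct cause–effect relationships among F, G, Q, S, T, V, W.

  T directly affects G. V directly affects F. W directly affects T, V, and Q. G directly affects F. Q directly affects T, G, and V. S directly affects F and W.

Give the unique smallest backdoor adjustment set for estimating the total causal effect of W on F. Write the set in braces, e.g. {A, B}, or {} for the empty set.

{S}

Variables eligible for adjustment (non-descendants of W, excluding W and F): {S}.
Backdoor paths from W to F:
  P1: W <- S -> F
The empty set is not sufficient: P1 (W <- S -> F) has no collider blocking it and no conditioned non-collider, so it is open.
Try {S}:
  P1: blocked at fork node S ∈ conditioning set.
{S} contains no descendant of W and blocks every backdoor path.
{S} is the unique smallest valid adjustment set.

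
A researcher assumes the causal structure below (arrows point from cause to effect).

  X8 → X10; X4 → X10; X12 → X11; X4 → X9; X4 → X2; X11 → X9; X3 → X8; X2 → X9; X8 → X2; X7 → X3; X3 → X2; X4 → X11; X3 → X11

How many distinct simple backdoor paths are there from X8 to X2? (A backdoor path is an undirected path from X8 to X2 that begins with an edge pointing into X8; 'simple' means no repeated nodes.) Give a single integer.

5

A backdoor path from X8 to X2 is any simple undirected path whose first edge points into X8 (i.e. leaves X8 via a parent).
Parents of X8: {X3}.
Enumerating:
  P1: X8 <- X3 -> X2
  P2: X8 <- X3 -> X11 <- X4 -> X2
  P3: X8 <- X3 -> X11 <- X4 -> X9 <- X2
  P4: X8 <- X3 -> X11 -> X9 <- X4 -> X2
  P5: X8 <- X3 -> X11 -> X9 <- X2
That exhausts the simple backdoor paths. Count: 5.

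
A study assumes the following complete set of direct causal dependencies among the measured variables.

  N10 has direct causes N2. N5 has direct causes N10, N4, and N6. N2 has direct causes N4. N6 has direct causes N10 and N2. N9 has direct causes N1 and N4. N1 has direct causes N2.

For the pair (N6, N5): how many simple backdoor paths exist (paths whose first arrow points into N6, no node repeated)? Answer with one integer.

A backdoor path from N6 to N5 is any simple undirected path whose first edge points into N6 (i.e. leaves N6 via a parent).
Parents of N6: {N10, N2}.
Enumerating:
  P1: N6 <- N2 <- N4 -> N5
  P2: N6 <- N2 -> N10 -> N5
  P3: N6 <- N2 -> N1 -> N9 <- N4 -> N5
  P4: N6 <- N10 <- N2 <- N4 -> N5
  P5: N6 <- N10 <- N2 -> N1 -> N9 <- N4 -> N5
  P6: N6 <- N10 -> N5
That exhausts the simple backdoor paths. Count: 6.

6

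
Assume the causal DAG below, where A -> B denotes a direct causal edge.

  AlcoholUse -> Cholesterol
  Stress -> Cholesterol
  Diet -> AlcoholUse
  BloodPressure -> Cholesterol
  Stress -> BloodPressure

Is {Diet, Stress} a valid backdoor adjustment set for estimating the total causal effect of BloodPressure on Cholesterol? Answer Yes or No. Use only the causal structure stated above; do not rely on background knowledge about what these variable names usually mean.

Backdoor paths from BloodPressure to Cholesterol (paths whose first edge points into BloodPressure):
  P1: BloodPressure <- Stress -> Cholesterol
Condition 1 (no descendant of BloodPressure in the set): holds — descendants of BloodPressure are {Cholesterol}; none are in {Diet, Stress}.
Condition 2 (every backdoor path blocked by {Diet, Stress}):
  P1: blocked at fork node Stress ∈ conditioning set.
{Diet, Stress} satisfies the backdoor criterion.

Yes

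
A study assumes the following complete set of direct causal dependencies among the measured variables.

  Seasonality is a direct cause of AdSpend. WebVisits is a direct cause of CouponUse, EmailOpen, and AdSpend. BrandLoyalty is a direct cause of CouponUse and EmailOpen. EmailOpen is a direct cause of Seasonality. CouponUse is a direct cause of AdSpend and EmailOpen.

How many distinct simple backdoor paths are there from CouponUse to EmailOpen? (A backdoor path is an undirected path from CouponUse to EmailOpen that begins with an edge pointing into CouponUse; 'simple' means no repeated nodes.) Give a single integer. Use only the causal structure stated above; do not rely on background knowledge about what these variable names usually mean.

A backdoor path from CouponUse to EmailOpen is any simple undirected path whose first edge points into CouponUse (i.e. leaves CouponUse via a parent).
Parents of CouponUse: {BrandLoyalty, WebVisits}.
Enumerating:
  P1: CouponUse <- WebVisits -> EmailOpen
  P2: CouponUse <- WebVisits -> AdSpend <- Seasonality <- EmailOpen
  P3: CouponUse <- BrandLoyalty -> EmailOpen
That exhausts the simple backdoor paths. Count: 3.

3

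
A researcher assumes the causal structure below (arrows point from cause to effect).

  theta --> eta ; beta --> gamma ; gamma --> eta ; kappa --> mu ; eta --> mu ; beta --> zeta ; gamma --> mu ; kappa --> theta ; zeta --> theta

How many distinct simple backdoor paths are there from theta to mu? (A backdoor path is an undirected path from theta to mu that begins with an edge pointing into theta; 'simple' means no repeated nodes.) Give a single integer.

A backdoor path from theta to mu is any simple undirected path whose first edge points into theta (i.e. leaves theta via a parent).
Parents of theta: {kappa, zeta}.
Enumerating:
  P1: theta <- kappa -> mu
  P2: theta <- zeta <- beta -> gamma -> eta -> mu
  P3: theta <- zeta <- beta -> gamma -> mu
That exhausts the simple backdoor paths. Count: 3.

3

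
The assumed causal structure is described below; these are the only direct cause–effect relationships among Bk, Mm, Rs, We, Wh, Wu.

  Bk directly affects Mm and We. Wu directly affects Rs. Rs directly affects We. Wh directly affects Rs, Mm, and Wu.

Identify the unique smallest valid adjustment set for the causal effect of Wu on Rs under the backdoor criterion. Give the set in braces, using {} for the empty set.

Variables eligible for adjustment (non-descendants of Wu, excluding Wu and Rs): {Bk, Mm, Wh}.
Backdoor paths from Wu to Rs:
  P1: Wu <- Wh -> Rs
  P2: Wu <- Wh -> Mm <- Bk -> We <- Rs
The empty set is not sufficient: P1 (Wu <- Wh -> Rs) has no collider blocking it and no conditioned non-collider, so it is open.
Try {Wh}:
  P1: blocked at fork node Wh ∈ conditioning set.
  P2: blocked at fork node Wh ∈ conditioning set.
{Wh} contains no descendant of Wu and blocks every backdoor path.
No other singleton works — e.g. {Bk} leaves P1 open — so {Wh} is the unique smallest valid adjustment set.

{Wh}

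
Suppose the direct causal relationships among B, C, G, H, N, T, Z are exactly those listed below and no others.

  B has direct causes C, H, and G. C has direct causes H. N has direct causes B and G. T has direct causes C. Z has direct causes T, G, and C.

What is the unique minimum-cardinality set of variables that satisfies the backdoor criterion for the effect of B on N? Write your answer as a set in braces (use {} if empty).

{G}

Variables eligible for adjustment (non-descendants of B, excluding B and N): {C, G, H, T, Z}.
Backdoor paths from B to N:
  P1: B <- G -> N
  P2: B <- H -> C -> T -> Z <- G -> N
  P3: B <- H -> C -> Z <- G -> N
  P4: B <- C -> T -> Z <- G -> N
  P5: B <- C -> Z <- G -> N
The empty set is not sufficient: P1 (B <- G -> N) has no collider blocking it and no conditioned non-collider, so it is open.
Try {G}:
  P1: blocked at fork node G ∈ conditioning set.
  P2: blocked at collider Z (neither it nor any descendant is in the conditioning set).
  P3: blocked at collider Z (neither it nor any descendant is in the conditioning set).
  P4: blocked at collider Z (neither it nor any descendant is in the conditioning set).
  P5: blocked at collider Z (neither it nor any descendant is in the conditioning set).
{G} contains no descendant of B and blocks every backdoor path.
No other singleton works — e.g. {H} leaves P1 open — so {G} is the unique smallest valid adjustment set.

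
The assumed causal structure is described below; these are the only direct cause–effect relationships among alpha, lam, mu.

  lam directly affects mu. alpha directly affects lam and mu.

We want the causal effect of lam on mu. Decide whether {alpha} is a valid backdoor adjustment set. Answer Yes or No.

Backdoor paths from lam to mu (paths whose first edge points into lam):
  P1: lam <- alpha -> mu
Condition 1 (no descendant of lam in the set): holds — descendants of lam are {mu}; none are in {alpha}.
Condition 2 (every backdoor path blocked by {alpha}):
  P1: blocked at fork node alpha ∈ conditioning set.
{alpha} satisfies the backdoor criterion.

Yes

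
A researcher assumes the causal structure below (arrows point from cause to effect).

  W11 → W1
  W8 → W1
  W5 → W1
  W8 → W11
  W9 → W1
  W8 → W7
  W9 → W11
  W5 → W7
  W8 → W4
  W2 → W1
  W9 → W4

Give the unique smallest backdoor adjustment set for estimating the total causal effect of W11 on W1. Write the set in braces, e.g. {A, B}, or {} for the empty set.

{W8, W9}

Variables eligible for adjustment (non-descendants of W11, excluding W11 and W1): {W2, W4, W5, W7, W8, W9}.
Backdoor paths from W11 to W1:
  P1: W11 <- W8 -> W7 <- W5 -> W1
  P2: W11 <- W8 -> W1
  P3: W11 <- W8 -> W4 <- W9 -> W1
  P4: W11 <- W9 -> W1
  P5: W11 <- W9 -> W4 <- W8 -> W7 <- W5 -> W1
  P6: W11 <- W9 -> W4 <- W8 -> W1
The empty set is not sufficient: P2 (W11 <- W8 -> W1) has no collider blocking it and no conditioned non-collider, so it is open.
Try {W8, W9}:
  P1: blocked at fork node W8 ∈ conditioning set.
  P2: blocked at fork node W8 ∈ conditioning set.
  P3: blocked at fork node W8 ∈ conditioning set.
  P4: blocked at fork node W9 ∈ conditioning set.
  P5: blocked at fork node W9 ∈ conditioning set.
  P6: blocked at fork node W9 ∈ conditioning set.
{W8, W9} contains no descendant of W11 and blocks every backdoor path.
Every element of {W8, W9} is needed (dropping W8 leaves P2 open; dropping W9 leaves P4 open), so no proper subset is valid.
Among all size-2 subsets of the eligible variables, only {W8, W9} blocks every backdoor path, so it is the unique smallest valid adjustment set.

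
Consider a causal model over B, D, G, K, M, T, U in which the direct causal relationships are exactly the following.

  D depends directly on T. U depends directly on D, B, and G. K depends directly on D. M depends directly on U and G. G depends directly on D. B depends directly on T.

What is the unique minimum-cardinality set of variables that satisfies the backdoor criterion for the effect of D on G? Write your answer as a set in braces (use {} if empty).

{}

Variables eligible for adjustment (non-descendants of D, excluding D and G): {B, T}.
Backdoor paths from D to G:
  P1: D <- T -> B -> U <- G
  P2: D <- T -> B -> U -> M <- G
Each backdoor path contains an unconditioned collider, so every path is already blocked with the empty conditioning set:
  P1: blocked at collider U (neither it nor any descendant is in the conditioning set).
  P2: blocked at collider M (neither it nor any descendant is in the conditioning set).
The empty set is therefore the unique smallest valid set.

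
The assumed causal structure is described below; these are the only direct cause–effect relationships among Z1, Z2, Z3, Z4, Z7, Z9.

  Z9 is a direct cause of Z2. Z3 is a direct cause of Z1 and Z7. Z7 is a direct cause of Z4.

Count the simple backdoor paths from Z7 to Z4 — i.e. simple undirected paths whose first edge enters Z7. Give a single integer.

A backdoor path from Z7 to Z4 is any simple undirected path whose first edge points into Z7 (i.e. leaves Z7 via a parent).
Parents of Z7: {Z3}.
No simple path from any parent of Z7 reaches Z4 without revisiting Z7, so there are no backdoor paths.

0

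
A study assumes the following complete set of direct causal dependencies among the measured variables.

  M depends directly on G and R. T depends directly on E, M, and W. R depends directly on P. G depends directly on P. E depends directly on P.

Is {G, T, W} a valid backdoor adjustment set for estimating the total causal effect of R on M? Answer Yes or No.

No

Backdoor paths from R to M (paths whose first edge points into R):
  P1: R <- P -> E -> T <- M
  P2: R <- P -> G -> M
Condition 1 (no descendant of R in the set): FAILS — T is a descendant of R.
Condition 2 (every backdoor path blocked by {G, T, W}):
  P1: open — collider(s) T are conditioned on (or have a conditioned descendant) and no non-collider on the path is in the set.
  P2: blocked at chain node G ∈ conditioning set.
{G, T, W} does not satisfy the backdoor criterion.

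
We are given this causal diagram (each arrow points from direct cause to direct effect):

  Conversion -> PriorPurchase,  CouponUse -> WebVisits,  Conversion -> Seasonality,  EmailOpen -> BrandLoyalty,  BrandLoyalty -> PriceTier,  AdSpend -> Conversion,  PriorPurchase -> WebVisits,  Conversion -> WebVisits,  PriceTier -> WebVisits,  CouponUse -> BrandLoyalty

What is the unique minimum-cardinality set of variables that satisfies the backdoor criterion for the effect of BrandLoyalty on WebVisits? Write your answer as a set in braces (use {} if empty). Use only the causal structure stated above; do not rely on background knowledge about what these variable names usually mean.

Variables eligible for adjustment (non-descendants of BrandLoyalty, excluding BrandLoyalty and WebVisits): {AdSpend, Conversion, CouponUse, EmailOpen, PriorPurchase, Seasonality}.
Backdoor paths from BrandLoyalty to WebVisits:
  P1: BrandLoyalty <- CouponUse -> WebVisits
The empty set is not sufficient: P1 (BrandLoyalty <- CouponUse -> WebVisits) has no collider blocking it and no conditioned non-collider, so it is open.
Try {CouponUse}:
  P1: blocked at fork node CouponUse ∈ conditioning set.
{CouponUse} contains no descendant of BrandLoyalty and blocks every backdoor path.
No other singleton works — e.g. {AdSpend} leaves P1 open — so {CouponUse} is the unique smallest valid adjustment set.

{CouponUse}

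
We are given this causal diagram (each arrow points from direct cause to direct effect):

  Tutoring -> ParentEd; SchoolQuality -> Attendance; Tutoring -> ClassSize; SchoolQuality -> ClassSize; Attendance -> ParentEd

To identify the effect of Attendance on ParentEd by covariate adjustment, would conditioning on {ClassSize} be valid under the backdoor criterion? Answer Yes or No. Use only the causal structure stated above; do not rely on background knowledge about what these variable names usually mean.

No

Backdoor paths from Attendance to ParentEd (paths whose first edge points into Attendance):
  P1: Attendance <- SchoolQuality -> ClassSize <- Tutoring -> ParentEd
Condition 1 (no descendant of Attendance in the set): holds — descendants of Attendance are {ParentEd}; none are in {ClassSize}.
Condition 2 (every backdoor path blocked by {ClassSize}):
  P1: open — collider(s) ClassSize are conditioned on (or have a conditioned descendant) and no non-collider on the path is in the set.
{ClassSize} does not satisfy the backdoor criterion.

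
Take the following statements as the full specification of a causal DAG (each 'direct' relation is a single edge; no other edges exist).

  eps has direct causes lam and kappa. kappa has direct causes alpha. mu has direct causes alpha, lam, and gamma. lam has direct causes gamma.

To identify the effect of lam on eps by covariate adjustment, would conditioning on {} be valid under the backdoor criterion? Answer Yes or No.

Backdoor paths from lam to eps (paths whose first edge points into lam):
  P1: lam <- gamma -> mu <- alpha -> kappa -> eps
Condition 1 (no descendant of lam in the set): holds — descendants of lam are {eps, mu}; none are in {}.
Condition 2 (every backdoor path blocked by {}):
  P1: blocked at collider mu (neither it nor any descendant is in the conditioning set).
{} satisfies the backdoor criterion.

Yes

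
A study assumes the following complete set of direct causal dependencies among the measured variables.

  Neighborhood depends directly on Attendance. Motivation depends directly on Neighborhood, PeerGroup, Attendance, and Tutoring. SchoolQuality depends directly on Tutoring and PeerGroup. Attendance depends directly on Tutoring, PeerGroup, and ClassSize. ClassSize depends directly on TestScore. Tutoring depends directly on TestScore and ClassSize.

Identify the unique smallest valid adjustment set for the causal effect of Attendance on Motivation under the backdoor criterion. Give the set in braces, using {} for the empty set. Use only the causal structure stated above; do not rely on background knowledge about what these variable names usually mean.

{PeerGroup, Tutoring}

Variables eligible for adjustment (non-descendants of Attendance, excluding Attendance and Motivation): {ClassSize, PeerGroup, SchoolQuality, TestScore, Tutoring}.
Backdoor paths from Attendance to Motivation:
  P1: Attendance <- ClassSize <- TestScore -> Tutoring -> SchoolQuality <- PeerGroup -> Motivation
  P2: Attendance <- ClassSize <- TestScore -> Tutoring -> Motivation
  P3: Attendance <- ClassSize -> Tutoring -> SchoolQuality <- PeerGroup -> Motivation
  P4: Attendance <- ClassSize -> Tutoring -> Motivation
  P5: Attendance <- Tutoring -> SchoolQuality <- PeerGroup -> Motivation
  P6: Attendance <- Tutoring -> Motivation
  P7: Attendance <- PeerGroup -> SchoolQuality <- Tutoring -> Motivation
  P8: Attendance <- PeerGroup -> Motivation
The empty set is not sufficient: P2 (Attendance <- ClassSize <- TestScore -> Tutoring -> Motivation) has no collider blocking it and no conditioned non-collider, so it is open.
Try {PeerGroup, Tutoring}:
  P1: blocked at chain node Tutoring ∈ conditioning set.
  P2: blocked at chain node Tutoring ∈ conditioning set.
  P3: blocked at chain node Tutoring ∈ conditioning set.
  P4: blocked at chain node Tutoring ∈ conditioning set.
  P5: blocked at fork node Tutoring ∈ conditioning set.
  P6: blocked at fork node Tutoring ∈ conditioning set.
  P7: blocked at fork node PeerGroup ∈ conditioning set.
  P8: blocked at fork node PeerGroup ∈ conditioning set.
{PeerGroup, Tutoring} contains no descendant of Attendance and blocks every backdoor path.
Every element of {PeerGroup, Tutoring} is needed (dropping PeerGroup leaves P8 open; dropping Tutoring leaves P2 open), so no proper subset is valid.
Among all size-2 subsets of the eligible variables, only {PeerGroup, Tutoring} blocks every backdoor path, so it is the unique smallest valid adjustment set.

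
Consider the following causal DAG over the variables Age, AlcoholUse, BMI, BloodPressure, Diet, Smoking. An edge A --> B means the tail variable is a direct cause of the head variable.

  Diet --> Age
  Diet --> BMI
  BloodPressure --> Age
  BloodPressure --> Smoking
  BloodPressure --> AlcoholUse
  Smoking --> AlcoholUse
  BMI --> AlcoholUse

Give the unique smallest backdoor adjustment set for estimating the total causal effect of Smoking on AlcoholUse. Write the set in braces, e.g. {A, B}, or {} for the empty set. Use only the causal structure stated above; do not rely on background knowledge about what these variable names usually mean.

Variables eligible for adjustment (non-descendants of Smoking, excluding Smoking and AlcoholUse): {Age, BMI, BloodPressure, Diet}.
Backdoor paths from Smoking to AlcoholUse:
  P1: Smoking <- BloodPressure -> AlcoholUse
  P2: Smoking <- BloodPressure -> Age <- Diet -> BMI -> AlcoholUse
The empty set is not sufficient: P1 (Smoking <- BloodPressure -> AlcoholUse) has no collider blocking it and no conditioned non-collider, so it is open.
Try {BloodPressure}:
  P1: blocked at fork node BloodPressure ∈ conditioning set.
  P2: blocked at fork node BloodPressure ∈ conditioning set.
{BloodPressure} contains no descendant of Smoking and blocks every backdoor path.
No other singleton works — e.g. {Diet} leaves P1 open — so {BloodPressure} is the unique smallest valid adjustment set.

{BloodPressure}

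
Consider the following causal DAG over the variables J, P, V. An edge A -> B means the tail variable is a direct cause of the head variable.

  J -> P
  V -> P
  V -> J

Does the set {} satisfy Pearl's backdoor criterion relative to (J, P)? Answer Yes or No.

No

Backdoor paths from J to P (paths whose first edge points into J):
  P1: J <- V -> P
Condition 1 (no descendant of J in the set): holds — descendants of J are {P}; none are in {}.
Condition 2 (every backdoor path blocked by {}):
  P1: open — no interior node is in the conditioning set.
{} does not satisfy the backdoor criterion.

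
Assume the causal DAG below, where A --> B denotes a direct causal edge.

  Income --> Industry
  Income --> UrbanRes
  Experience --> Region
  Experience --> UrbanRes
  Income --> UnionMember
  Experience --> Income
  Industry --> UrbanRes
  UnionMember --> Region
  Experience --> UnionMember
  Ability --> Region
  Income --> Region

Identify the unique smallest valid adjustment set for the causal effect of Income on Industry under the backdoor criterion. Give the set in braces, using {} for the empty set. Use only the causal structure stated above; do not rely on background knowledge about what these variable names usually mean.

Variables eligible for adjustment (non-descendants of Income, excluding Income and Industry): {Ability, Experience}.
Backdoor paths from Income to Industry:
  P1: Income <- Experience -> UrbanRes <- Industry
Each backdoor path contains an unconditioned collider, so every path is already blocked with the empty conditioning set:
  P1: blocked at collider UrbanRes (neither it nor any descendant is in the conditioning set).
The empty set is therefore the unique smallest valid set.

{}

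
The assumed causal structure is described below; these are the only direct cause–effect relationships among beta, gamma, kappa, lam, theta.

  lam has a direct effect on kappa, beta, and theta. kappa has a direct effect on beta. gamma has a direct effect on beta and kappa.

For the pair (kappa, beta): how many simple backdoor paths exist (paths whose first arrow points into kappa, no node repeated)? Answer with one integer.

2

A backdoor path from kappa to beta is any simple undirected path whose first edge points into kappa (i.e. leaves kappa via a parent).
Parents of kappa: {gamma, lam}.
Enumerating:
  P1: kappa <- gamma -> beta
  P2: kappa <- lam -> beta
That exhausts the simple backdoor paths. Count: 2.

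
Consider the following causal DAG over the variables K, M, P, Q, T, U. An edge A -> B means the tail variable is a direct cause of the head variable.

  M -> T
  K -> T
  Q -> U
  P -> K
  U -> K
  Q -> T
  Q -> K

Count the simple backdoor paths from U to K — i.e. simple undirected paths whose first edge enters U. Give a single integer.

2

A backdoor path from U to K is any simple undirected path whose first edge points into U (i.e. leaves U via a parent).
Parents of U: {Q}.
Enumerating:
  P1: U <- Q -> K
  P2: U <- Q -> T <- K
That exhausts the simple backdoor paths. Count: 2.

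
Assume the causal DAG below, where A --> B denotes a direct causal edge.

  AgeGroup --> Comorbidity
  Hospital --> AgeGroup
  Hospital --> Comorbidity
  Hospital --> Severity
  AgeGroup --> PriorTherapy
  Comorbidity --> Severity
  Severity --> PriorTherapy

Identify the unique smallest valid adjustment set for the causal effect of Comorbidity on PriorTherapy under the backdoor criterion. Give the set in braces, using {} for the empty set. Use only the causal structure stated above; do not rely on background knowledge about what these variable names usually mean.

Variables eligible for adjustment (non-descendants of Comorbidity, excluding Comorbidity and PriorTherapy): {AgeGroup, Hospital}.
Backdoor paths from Comorbidity to PriorTherapy:
  P1: Comorbidity <- Hospital -> AgeGroup -> PriorTherapy
  P2: Comorbidity <- Hospital -> Severity -> PriorTherapy
  P3: Comorbidity <- AgeGroup <- Hospital -> Severity -> PriorTherapy
  P4: Comorbidity <- AgeGroup -> PriorTherapy
The empty set is not sufficient: P1 (Comorbidity <- Hospital -> AgeGroup -> PriorTherapy) has no collider blocking it and no conditioned non-collider, so it is open.
Try {AgeGroup, Hospital}:
  P1: blocked at fork node Hospital ∈ conditioning set.
  P2: blocked at fork node Hospital ∈ conditioning set.
  P3: blocked at chain node AgeGroup ∈ conditioning set.
  P4: blocked at fork node AgeGroup ∈ conditioning set.
{AgeGroup, Hospital} contains no descendant of Comorbidity and blocks every backdoor path.
Every element of {AgeGroup, Hospital} is needed (dropping AgeGroup leaves P4 open; dropping Hospital leaves P2 open), so no proper subset is valid.
Among all size-2 subsets of the eligible variables, only {AgeGroup, Hospital} blocks every backdoor path, so it is the unique smallest valid adjustment set.

{AgeGroup, Hospital}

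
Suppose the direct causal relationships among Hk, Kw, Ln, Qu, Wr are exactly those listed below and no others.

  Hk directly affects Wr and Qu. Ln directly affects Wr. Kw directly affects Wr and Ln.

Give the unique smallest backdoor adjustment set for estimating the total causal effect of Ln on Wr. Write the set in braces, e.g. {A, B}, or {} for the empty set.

{Kw}

Variables eligible for adjustment (non-descendants of Ln, excluding Ln and Wr): {Hk, Kw, Qu}.
Backdoor paths from Ln to Wr:
  P1: Ln <- Kw -> Wr
The empty set is not sufficient: P1 (Ln <- Kw -> Wr) has no collider blocking it and no conditioned non-collider, so it is open.
Try {Kw}:
  P1: blocked at fork node Kw ∈ conditioning set.
{Kw} contains no descendant of Ln and blocks every backdoor path.
No other singleton works — e.g. {Hk} leaves P1 open — so {Kw} is the unique smallest valid adjustment set.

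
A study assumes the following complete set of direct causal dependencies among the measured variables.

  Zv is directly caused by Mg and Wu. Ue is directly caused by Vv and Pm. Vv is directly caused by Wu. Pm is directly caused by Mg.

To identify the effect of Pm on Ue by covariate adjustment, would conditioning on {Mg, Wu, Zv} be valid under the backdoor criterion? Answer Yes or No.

Yes

Backdoor paths from Pm to Ue (paths whose first edge points into Pm):
  P1: Pm <- Mg -> Zv <- Wu -> Vv -> Ue
Condition 1 (no descendant of Pm in the set): holds — descendants of Pm are {Ue}; none are in {Mg, Wu, Zv}.
Condition 2 (every backdoor path blocked by {Mg, Wu, Zv}):
  P1: blocked at fork node Mg ∈ conditioning set.
{Mg, Wu, Zv} satisfies the backdoor criterion.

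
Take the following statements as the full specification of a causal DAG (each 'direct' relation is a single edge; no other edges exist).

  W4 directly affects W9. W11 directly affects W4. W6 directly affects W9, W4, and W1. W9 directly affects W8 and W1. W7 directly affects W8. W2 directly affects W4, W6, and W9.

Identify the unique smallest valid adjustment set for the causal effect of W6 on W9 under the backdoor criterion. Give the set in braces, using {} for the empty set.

Variables eligible for adjustment (non-descendants of W6, excluding W6 and W9): {W11, W2, W7}.
Backdoor paths from W6 to W9:
  P1: W6 <- W2 -> W4 -> W9
  P2: W6 <- W2 -> W9
The empty set is not sufficient: P1 (W6 <- W2 -> W4 -> W9) has no collider blocking it and no conditioned non-collider, so it is open.
Try {W2}:
  P1: blocked at fork node W2 ∈ conditioning set.
  P2: blocked at fork node W2 ∈ conditioning set.
{W2} contains no descendant of W6 and blocks every backdoor path.
No other singleton works — e.g. {W11} leaves P1 open — so {W2} is the unique smallest valid adjustment set.

{W2}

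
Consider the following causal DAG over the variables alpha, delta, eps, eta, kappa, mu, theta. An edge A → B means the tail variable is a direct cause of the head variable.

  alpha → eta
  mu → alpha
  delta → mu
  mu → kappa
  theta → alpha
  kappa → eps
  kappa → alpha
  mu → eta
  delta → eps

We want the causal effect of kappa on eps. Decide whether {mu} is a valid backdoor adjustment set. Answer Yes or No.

Backdoor paths from kappa to eps (paths whose first edge points into kappa):
  P1: kappa <- mu <- delta -> eps
Condition 1 (no descendant of kappa in the set): holds — descendants of kappa are {alpha, eps, eta}; none are in {mu}.
Condition 2 (every backdoor path blocked by {mu}):
  P1: blocked at chain node mu ∈ conditioning set.
{mu} satisfies the backdoor criterion.

Yes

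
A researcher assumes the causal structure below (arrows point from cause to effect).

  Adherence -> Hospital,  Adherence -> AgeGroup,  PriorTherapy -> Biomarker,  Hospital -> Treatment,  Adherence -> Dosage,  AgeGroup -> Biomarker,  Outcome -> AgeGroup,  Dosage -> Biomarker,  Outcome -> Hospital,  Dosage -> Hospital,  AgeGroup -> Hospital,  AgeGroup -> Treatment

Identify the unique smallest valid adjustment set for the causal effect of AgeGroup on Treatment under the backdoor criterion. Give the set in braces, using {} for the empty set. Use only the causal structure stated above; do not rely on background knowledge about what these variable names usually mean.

{Adherence, Outcome}

Variables eligible for adjustment (non-descendants of AgeGroup, excluding AgeGroup and Treatment): {Adherence, Dosage, Outcome, PriorTherapy}.
Backdoor paths from AgeGroup to Treatment:
  P1: AgeGroup <- Outcome -> Hospital -> Treatment
  P2: AgeGroup <- Adherence -> Dosage -> Hospital -> Treatment
  P3: AgeGroup <- Adherence -> Hospital -> Treatment
The empty set is not sufficient: P1 (AgeGroup <- Outcome -> Hospital -> Treatment) has no collider blocking it and no conditioned non-collider, so it is open.
Try {Adherence, Outcome}:
  P1: blocked at fork node Outcome ∈ conditioning set.
  P2: blocked at fork node Adherence ∈ conditioning set.
  P3: blocked at fork node Adherence ∈ conditioning set.
{Adherence, Outcome} contains no descendant of AgeGroup and blocks every backdoor path.
Every element of {Adherence, Outcome} is needed (dropping Adherence leaves P2 open; dropping Outcome leaves P1 open), so no proper subset is valid.
Among all size-2 subsets of the eligible variables, only {Adherence, Outcome} blocks every backdoor path, so it is the unique smallest valid adjustment set.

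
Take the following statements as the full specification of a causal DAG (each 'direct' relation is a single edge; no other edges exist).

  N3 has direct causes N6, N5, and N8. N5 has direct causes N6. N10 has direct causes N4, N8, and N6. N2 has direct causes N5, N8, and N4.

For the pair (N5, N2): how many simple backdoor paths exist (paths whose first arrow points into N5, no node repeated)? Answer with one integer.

A backdoor path from N5 to N2 is any simple undirected path whose first edge points into N5 (i.e. leaves N5 via a parent).
Parents of N5: {N6}.
Enumerating:
  P1: N5 <- N6 -> N10 <- N4 -> N2
  P2: N5 <- N6 -> N10 <- N8 -> N2
  P3: N5 <- N6 -> N3 <- N8 -> N10 <- N4 -> N2
  P4: N5 <- N6 -> N3 <- N8 -> N2
That exhausts the simple backdoor paths. Count: 4.

4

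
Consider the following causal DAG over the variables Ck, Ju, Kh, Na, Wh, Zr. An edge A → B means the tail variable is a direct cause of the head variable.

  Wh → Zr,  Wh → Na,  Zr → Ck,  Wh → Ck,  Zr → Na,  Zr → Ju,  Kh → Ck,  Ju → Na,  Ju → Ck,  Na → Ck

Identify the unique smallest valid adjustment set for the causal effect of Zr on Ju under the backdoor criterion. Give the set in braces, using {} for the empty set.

Variables eligible for adjustment (non-descendants of Zr, excluding Zr and Ju): {Kh, Wh}.
Backdoor paths from Zr to Ju:
  P1: Zr <- Wh -> Na <- Ju
  P2: Zr <- Wh -> Na -> Ck <- Ju
  P3: Zr <- Wh -> Ck <- Ju
  P4: Zr <- Wh -> Ck <- Na <- Ju
Each backdoor path contains an unconditioned collider, so every path is already blocked with the empty conditioning set:
  P1: blocked at collider Na (neither it nor any descendant is in the conditioning set).
  P2: blocked at collider Ck (neither it nor any descendant is in the conditioning set).
  P3: blocked at collider Ck (neither it nor any descendant is in the conditioning set).
  P4: blocked at collider Ck (neither it nor any descendant is in the conditioning set).
The empty set is therefore the unique smallest valid set.

{}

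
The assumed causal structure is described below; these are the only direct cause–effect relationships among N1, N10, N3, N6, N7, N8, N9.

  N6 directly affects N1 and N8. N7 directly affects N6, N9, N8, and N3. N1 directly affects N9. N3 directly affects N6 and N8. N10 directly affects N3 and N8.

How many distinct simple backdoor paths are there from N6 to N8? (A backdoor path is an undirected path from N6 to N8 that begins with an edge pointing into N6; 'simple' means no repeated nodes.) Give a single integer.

A backdoor path from N6 to N8 is any simple undirected path whose first edge points into N6 (i.e. leaves N6 via a parent).
Parents of N6: {N3, N7}.
Enumerating:
  P1: N6 <- N7 -> N3 <- N10 -> N8
  P2: N6 <- N7 -> N3 -> N8
  P3: N6 <- N7 -> N8
  P4: N6 <- N3 <- N10 -> N8
  P5: N6 <- N3 <- N7 -> N8
  P6: N6 <- N3 -> N8
That exhausts the simple backdoor paths. Count: 6.

6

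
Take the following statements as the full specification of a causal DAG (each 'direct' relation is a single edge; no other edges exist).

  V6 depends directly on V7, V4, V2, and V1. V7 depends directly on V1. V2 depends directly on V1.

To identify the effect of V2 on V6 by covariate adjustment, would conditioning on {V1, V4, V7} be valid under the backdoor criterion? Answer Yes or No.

Yes

Backdoor paths from V2 to V6 (paths whose first edge points into V2):
  P1: V2 <- V1 -> V7 -> V6
  P2: V2 <- V1 -> V6
Condition 1 (no descendant of V2 in the set): holds — descendants of V2 are {V6}; none are in {V1, V4, V7}.
Condition 2 (every backdoor path blocked by {V1, V4, V7}):
  P1: blocked at fork node V1 ∈ conditioning set.
  P2: blocked at fork node V1 ∈ conditioning set.
{V1, V4, V7} satisfies the backdoor criterion.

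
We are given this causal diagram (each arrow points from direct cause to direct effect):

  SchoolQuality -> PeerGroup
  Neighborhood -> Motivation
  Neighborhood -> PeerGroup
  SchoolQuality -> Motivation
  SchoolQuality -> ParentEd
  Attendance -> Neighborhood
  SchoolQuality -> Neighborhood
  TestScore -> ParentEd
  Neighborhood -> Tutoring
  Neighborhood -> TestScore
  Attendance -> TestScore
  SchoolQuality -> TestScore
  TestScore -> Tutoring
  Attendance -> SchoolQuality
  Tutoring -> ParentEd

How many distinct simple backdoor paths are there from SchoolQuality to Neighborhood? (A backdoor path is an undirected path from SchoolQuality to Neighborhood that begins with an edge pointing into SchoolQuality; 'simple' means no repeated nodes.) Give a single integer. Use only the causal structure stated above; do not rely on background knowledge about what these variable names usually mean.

4

A backdoor path from SchoolQuality to Neighborhood is any simple undirected path whose first edge points into SchoolQuality (i.e. leaves SchoolQuality via a parent).
Parents of SchoolQuality: {Attendance}.
Enumerating:
  P1: SchoolQuality <- Attendance -> Neighborhood
  P2: SchoolQuality <- Attendance -> TestScore <- Neighborhood
  P3: SchoolQuality <- Attendance -> TestScore -> Tutoring <- Neighborhood
  P4: SchoolQuality <- Attendance -> TestScore -> ParentEd <- Tutoring <- Neighborhood
That exhausts the simple backdoor paths. Count: 4.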